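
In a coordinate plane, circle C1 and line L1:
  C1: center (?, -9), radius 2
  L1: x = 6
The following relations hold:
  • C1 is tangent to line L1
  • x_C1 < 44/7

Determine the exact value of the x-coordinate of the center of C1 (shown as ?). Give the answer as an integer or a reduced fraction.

4

1. [C1‖L1]  x_C1² − 12x_C1 + 32 = 0  ⇒  x_C1 = 4 or 8
2. given x_C1 < 44/7: keep 4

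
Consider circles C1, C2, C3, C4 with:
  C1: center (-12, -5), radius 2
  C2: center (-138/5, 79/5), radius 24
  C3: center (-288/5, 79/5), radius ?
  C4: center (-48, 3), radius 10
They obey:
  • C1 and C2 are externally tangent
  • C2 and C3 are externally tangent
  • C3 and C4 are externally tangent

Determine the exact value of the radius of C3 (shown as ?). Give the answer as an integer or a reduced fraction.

6

1. [ext C2·C3]  r_C3² + 48r_C3 − 324 = 0  ⇒  r_C3 = 6 (r>0 drops 1)
2. [ext C3·C4]  r_C3² + 20r_C3 − 156 = 0  ⇒  r_C3 = 6 (r>0 drops 1)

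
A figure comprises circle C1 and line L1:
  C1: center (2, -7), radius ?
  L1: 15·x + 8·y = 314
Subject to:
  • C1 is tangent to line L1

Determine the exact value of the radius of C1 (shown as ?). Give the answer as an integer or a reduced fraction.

20

1. [C1‖L1]  r_C1² − 400 = 0  ⇒  r_C1 = 20 (r>0 drops 1)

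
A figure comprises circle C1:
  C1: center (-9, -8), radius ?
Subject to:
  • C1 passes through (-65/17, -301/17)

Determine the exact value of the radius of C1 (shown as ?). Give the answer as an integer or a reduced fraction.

1. [C1∋P]  r_C1² − 121 = 0  ⇒  r_C1 = 11 (r>0 drops 1)

11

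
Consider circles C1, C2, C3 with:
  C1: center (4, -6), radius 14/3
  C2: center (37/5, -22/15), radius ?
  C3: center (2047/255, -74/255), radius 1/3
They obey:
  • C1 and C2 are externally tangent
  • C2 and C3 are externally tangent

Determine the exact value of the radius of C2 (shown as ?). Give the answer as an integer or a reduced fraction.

1. [ext C1·C2]  r_C2² + (28/3)r_C2 − 31/3 = 0  ⇒  r_C2 = 1 (r>0 drops 1)
2. [ext C2·C3]  r_C2² + (2/3)r_C2 − 5/3 = 0  ⇒  r_C2 = 1 (r>0 drops 1)

1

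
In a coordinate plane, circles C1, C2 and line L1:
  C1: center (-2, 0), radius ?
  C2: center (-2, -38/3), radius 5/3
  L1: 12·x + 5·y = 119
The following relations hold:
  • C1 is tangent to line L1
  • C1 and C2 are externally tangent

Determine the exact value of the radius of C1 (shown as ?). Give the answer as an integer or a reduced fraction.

11

1. [C1‖L1]  r_C1² − 121 = 0  ⇒  r_C1 = 11 (r>0 drops 1)
2. [ext C1·C2]  r_C1² + (10/3)r_C1 − 473/3 = 0  ⇒  r_C1 = 11 (r>0 drops 1)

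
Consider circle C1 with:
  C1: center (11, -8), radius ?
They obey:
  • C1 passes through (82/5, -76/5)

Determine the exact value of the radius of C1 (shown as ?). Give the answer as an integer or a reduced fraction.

9

1. [C1∋P]  r_C1² − 81 = 0  ⇒  r_C1 = 9 (r>0 drops 1)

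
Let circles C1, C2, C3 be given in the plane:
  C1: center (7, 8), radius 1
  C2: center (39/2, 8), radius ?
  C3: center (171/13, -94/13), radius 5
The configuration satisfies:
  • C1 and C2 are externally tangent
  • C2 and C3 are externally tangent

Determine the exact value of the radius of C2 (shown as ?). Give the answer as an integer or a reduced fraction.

1. [ext C1·C2]  r_C2² + 2r_C2 − 621/4 = 0  ⇒  r_C2 = 23/2 (r>0 drops 1)
2. [ext C2·C3]  r_C2² + 10r_C2 − 989/4 = 0  ⇒  r_C2 = 23/2 (r>0 drops 1)

23/2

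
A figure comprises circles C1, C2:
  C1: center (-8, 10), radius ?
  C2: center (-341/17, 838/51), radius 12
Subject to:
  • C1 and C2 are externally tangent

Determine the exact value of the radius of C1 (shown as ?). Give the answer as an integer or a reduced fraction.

5/3

1. [ext C1·C2]  r_C1² + 24r_C1 − 385/9 = 0  ⇒  r_C1 = 5/3 (r>0 drops 1)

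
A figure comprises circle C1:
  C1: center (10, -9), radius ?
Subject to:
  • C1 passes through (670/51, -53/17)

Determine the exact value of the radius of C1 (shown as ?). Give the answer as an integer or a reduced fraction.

20/3

1. [C1∋P]  r_C1² − 400/9 = 0  ⇒  r_C1 = 20/3 (r>0 drops 1)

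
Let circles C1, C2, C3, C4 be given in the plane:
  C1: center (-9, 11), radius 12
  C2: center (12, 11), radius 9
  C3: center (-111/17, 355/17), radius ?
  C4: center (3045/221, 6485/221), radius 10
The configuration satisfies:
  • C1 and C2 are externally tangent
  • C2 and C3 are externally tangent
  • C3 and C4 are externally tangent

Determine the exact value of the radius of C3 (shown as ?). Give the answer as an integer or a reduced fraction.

1. [ext C2·C3]  r_C3² + 18r_C3 − 360 = 0  ⇒  r_C3 = 12 (r>0 drops 1)
2. [ext C3·C4]  r_C3² + 20r_C3 − 384 = 0  ⇒  r_C3 = 12 (r>0 drops 1)

12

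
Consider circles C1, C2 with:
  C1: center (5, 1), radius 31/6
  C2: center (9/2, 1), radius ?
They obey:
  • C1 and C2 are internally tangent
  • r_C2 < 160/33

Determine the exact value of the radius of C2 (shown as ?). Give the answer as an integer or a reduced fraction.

14/3

1. [int C1,C2]  r_C2² − (31/3)r_C2 + 238/9 = 0  ⇒  r_C2 = 14/3 or 17/3
2. given r_C2 < 160/33: keep 14/3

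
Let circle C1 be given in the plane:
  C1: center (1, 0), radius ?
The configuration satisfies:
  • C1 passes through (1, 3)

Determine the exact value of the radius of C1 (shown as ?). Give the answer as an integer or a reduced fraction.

3

1. [C1∋P]  r_C1² − 9 = 0  ⇒  r_C1 = 3 (r>0 drops 1)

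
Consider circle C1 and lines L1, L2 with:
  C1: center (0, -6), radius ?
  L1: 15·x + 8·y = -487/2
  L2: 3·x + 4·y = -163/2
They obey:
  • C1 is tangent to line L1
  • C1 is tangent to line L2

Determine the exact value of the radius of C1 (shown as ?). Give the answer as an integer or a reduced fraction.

1. [C1‖L1]  r_C1² − 529/4 = 0  ⇒  r_C1 = 23/2 (r>0 drops 1)
2. [C1‖L2]  r_C1² − 529/4 = 0  ⇒  r_C1 = 23/2 (r>0 drops 1)

23/2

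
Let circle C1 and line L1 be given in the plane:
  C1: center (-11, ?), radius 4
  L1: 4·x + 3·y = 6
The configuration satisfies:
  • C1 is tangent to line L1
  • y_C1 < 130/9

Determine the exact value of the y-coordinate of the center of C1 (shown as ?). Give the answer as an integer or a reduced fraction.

1. [C1‖L1]  y_C1² − (100/3)y_C1 + 700/3 = 0  ⇒  y_C1 = 10 or 70/3
2. given y_C1 < 130/9: keep 10

10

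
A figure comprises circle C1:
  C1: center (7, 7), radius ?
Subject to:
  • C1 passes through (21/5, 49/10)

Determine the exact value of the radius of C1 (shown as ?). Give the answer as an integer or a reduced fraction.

1. [C1∋P]  r_C1² − 49/4 = 0  ⇒  r_C1 = 7/2 (r>0 drops 1)

7/2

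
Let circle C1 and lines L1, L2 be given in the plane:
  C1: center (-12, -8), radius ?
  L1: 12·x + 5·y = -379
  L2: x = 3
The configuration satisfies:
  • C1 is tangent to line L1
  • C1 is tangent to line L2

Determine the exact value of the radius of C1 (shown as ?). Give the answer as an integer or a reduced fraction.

1. [C1‖L1]  r_C1² − 225 = 0  ⇒  r_C1 = 15 (r>0 drops 1)
2. [C1‖L2]  r_C1² − 225 = 0  ⇒  r_C1 = 15 (r>0 drops 1)

15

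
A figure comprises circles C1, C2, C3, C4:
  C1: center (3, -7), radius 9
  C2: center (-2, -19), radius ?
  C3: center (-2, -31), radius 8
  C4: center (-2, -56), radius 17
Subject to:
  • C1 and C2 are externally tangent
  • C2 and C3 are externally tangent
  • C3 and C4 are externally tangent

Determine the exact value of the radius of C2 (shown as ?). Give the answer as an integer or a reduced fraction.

4

1. [ext C1·C2]  r_C2² + 18r_C2 − 88 = 0  ⇒  r_C2 = 4 (r>0 drops 1)
2. [ext C2·C3]  r_C2² + 16r_C2 − 80 = 0  ⇒  r_C2 = 4 (r>0 drops 1)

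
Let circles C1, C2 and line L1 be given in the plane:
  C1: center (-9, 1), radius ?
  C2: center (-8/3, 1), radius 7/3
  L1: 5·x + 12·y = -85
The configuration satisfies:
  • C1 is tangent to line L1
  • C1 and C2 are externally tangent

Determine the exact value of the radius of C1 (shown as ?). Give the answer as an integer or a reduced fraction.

1. [C1‖L1]  r_C1² − 16 = 0  ⇒  r_C1 = 4 (r>0 drops 1)
2. [ext C1·C2]  r_C1² + (14/3)r_C1 − 104/3 = 0  ⇒  r_C1 = 4 (r>0 drops 1)

4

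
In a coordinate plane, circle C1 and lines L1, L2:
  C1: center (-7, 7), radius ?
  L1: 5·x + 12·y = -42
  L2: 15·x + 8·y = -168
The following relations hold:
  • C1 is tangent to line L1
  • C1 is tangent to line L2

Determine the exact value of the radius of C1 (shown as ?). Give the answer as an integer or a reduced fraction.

7

1. [C1‖L1]  r_C1² − 49 = 0  ⇒  r_C1 = 7 (r>0 drops 1)
2. [C1‖L2]  r_C1² − 49 = 0  ⇒  r_C1 = 7 (r>0 drops 1)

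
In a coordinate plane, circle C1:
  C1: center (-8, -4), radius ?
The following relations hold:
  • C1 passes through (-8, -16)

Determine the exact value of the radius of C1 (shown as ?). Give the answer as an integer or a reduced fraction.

12

1. [C1∋P]  r_C1² − 144 = 0  ⇒  r_C1 = 12 (r>0 drops 1)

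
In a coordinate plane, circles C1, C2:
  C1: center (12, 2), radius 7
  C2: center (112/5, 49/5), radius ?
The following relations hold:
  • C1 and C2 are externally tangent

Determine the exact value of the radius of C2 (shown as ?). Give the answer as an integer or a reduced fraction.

6

1. [ext C1·C2]  r_C2² + 14r_C2 − 120 = 0  ⇒  r_C2 = 6 (r>0 drops 1)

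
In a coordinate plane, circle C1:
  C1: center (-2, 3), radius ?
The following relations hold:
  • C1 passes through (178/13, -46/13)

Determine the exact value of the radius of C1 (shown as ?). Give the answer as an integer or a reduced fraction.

17

1. [C1∋P]  r_C1² − 289 = 0  ⇒  r_C1 = 17 (r>0 drops 1)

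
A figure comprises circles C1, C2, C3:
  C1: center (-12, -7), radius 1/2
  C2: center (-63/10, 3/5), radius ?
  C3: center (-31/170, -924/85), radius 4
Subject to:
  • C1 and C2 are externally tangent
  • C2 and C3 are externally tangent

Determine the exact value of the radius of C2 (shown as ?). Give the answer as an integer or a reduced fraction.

9

1. [ext C1·C2]  r_C2² + 1r_C2 − 90 = 0  ⇒  r_C2 = 9 (r>0 drops 1)
2. [ext C2·C3]  r_C2² + 8r_C2 − 153 = 0  ⇒  r_C2 = 9 (r>0 drops 1)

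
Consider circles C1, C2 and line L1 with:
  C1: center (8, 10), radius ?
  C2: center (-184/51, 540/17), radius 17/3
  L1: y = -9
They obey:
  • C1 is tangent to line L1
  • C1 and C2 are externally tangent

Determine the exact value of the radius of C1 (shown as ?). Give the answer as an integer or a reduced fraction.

1. [C1‖L1]  r_C1² − 361 = 0  ⇒  r_C1 = 19 (r>0 drops 1)
2. [ext C1·C2]  r_C1² + (34/3)r_C1 − 1729/3 = 0  ⇒  r_C1 = 19 (r>0 drops 1)

19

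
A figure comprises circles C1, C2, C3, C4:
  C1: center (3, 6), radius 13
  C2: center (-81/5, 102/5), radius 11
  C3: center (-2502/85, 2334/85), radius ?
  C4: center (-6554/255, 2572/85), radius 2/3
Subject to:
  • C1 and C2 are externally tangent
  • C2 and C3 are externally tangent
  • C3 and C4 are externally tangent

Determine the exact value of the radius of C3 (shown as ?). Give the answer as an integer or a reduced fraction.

1. [ext C2·C3]  r_C3² + 22r_C3 − 104 = 0  ⇒  r_C3 = 4 (r>0 drops 1)
2. [ext C3·C4]  r_C3² + (4/3)r_C3 − 64/3 = 0  ⇒  r_C3 = 4 (r>0 drops 1)

4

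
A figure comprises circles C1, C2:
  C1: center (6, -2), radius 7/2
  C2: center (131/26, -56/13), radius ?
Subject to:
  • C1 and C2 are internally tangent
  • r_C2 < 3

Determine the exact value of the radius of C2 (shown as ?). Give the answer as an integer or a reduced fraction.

1. [int C1,C2]  r_C2² − 7r_C2 + 6 = 0  ⇒  r_C2 = 1 or 6
2. given r_C2 < 3: keep 1

1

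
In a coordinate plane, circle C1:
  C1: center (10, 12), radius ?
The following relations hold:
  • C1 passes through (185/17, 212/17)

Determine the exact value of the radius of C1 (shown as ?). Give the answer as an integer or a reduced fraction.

1

1. [C1∋P]  r_C1² − 1 = 0  ⇒  r_C1 = 1 (r>0 drops 1)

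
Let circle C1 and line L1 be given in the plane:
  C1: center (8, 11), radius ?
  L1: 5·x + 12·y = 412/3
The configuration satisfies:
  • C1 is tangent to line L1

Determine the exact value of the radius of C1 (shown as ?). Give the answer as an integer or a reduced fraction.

1. [C1‖L1]  r_C1² − 64/9 = 0  ⇒  r_C1 = 8/3 (r>0 drops 1)

8/3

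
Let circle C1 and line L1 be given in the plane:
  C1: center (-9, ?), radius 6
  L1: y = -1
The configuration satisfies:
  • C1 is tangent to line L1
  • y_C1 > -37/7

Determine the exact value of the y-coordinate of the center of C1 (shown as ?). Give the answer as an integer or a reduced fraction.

1. [C1‖L1]  y_C1² + 2y_C1 − 35 = 0  ⇒  y_C1 = -7 or 5
2. given y_C1 > -37/7: keep 5

5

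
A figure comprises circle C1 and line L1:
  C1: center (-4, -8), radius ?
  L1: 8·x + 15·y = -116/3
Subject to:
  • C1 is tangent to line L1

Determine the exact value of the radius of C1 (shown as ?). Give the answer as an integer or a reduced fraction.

1. [C1‖L1]  r_C1² − 400/9 = 0  ⇒  r_C1 = 20/3 (r>0 drops 1)

20/3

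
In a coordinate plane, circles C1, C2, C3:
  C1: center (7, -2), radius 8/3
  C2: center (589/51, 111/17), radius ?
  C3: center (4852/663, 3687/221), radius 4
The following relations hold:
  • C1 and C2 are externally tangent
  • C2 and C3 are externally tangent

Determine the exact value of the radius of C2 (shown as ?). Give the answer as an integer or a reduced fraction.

1. [ext C1·C2]  r_C2² + (16/3)r_C2 − 259/3 = 0  ⇒  r_C2 = 7 (r>0 drops 1)
2. [ext C2·C3]  r_C2² + 8r_C2 − 105 = 0  ⇒  r_C2 = 7 (r>0 drops 1)

7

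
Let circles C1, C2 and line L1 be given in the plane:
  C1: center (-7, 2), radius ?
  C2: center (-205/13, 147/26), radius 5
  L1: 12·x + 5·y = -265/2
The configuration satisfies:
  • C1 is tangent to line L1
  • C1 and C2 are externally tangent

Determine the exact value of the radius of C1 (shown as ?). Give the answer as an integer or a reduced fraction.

1. [C1‖L1]  r_C1² − 81/4 = 0  ⇒  r_C1 = 9/2 (r>0 drops 1)
2. [ext C1·C2]  r_C1² + 10r_C1 − 261/4 = 0  ⇒  r_C1 = 9/2 (r>0 drops 1)

9/2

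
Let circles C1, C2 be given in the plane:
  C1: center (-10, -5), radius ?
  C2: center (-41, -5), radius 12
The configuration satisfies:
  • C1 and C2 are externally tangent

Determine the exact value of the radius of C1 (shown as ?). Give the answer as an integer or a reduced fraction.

1. [ext C1·C2]  r_C1² + 24r_C1 − 817 = 0  ⇒  r_C1 = 19 (r>0 drops 1)

19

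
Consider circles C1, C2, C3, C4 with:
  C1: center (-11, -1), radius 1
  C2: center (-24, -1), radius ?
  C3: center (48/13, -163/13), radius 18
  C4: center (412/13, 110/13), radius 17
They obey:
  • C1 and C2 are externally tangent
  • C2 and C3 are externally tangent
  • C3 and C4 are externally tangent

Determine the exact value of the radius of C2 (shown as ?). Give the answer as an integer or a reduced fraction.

1. [ext C1·C2]  r_C2² + 2r_C2 − 168 = 0  ⇒  r_C2 = 12 (r>0 drops 1)
2. [ext C2·C3]  r_C2² + 36r_C2 − 576 = 0  ⇒  r_C2 = 12 (r>0 drops 1)

12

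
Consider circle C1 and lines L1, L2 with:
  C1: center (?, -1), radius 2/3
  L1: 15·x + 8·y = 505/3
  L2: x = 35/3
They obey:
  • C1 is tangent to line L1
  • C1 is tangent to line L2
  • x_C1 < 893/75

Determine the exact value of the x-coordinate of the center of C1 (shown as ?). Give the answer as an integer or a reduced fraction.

1. [C1‖L1]  x_C1² − (1058/45)x_C1 + 6193/45 = 0  ⇒  x_C1 = 11 or 563/45
2. [C1‖L2]  x_C1² − (70/3)x_C1 + 407/3 = 0  ⇒  x_C1 = 11 or 37/3

11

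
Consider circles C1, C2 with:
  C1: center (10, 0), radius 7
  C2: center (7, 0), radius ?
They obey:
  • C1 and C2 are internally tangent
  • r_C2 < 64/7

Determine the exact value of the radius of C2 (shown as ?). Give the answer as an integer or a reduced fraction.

4

1. [int C1,C2]  r_C2² − 14r_C2 + 40 = 0  ⇒  r_C2 = 4 or 10
2. given r_C2 < 64/7: keep 4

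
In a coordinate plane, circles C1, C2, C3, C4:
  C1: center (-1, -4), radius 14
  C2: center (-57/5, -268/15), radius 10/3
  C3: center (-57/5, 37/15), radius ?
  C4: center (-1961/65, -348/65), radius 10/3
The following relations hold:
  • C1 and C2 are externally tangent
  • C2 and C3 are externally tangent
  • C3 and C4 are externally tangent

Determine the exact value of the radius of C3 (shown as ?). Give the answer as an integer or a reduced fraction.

17

1. [ext C2·C3]  r_C3² + (20/3)r_C3 − 1207/3 = 0  ⇒  r_C3 = 17 (r>0 drops 1)
2. [ext C3·C4]  r_C3² + (20/3)r_C3 − 1207/3 = 0  ⇒  r_C3 = 17 (r>0 drops 1)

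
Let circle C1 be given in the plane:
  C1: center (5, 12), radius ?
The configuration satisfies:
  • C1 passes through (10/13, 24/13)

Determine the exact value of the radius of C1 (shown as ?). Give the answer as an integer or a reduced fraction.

11

1. [C1∋P]  r_C1² − 121 = 0  ⇒  r_C1 = 11 (r>0 drops 1)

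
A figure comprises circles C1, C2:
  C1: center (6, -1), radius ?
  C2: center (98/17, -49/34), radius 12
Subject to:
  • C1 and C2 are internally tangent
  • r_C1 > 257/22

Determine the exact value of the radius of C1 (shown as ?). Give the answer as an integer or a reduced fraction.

25/2

1. [int C1,C2]  r_C1² − 24r_C1 + 575/4 = 0  ⇒  r_C1 = 23/2 or 25/2
2. given r_C1 > 257/22: keep 25/2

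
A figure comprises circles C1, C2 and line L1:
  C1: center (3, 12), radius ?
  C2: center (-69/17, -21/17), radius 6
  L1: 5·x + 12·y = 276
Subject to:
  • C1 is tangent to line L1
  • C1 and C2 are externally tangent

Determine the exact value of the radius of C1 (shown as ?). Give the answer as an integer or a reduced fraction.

1. [C1‖L1]  r_C1² − 81 = 0  ⇒  r_C1 = 9 (r>0 drops 1)
2. [ext C1·C2]  r_C1² + 12r_C1 − 189 = 0  ⇒  r_C1 = 9 (r>0 drops 1)

9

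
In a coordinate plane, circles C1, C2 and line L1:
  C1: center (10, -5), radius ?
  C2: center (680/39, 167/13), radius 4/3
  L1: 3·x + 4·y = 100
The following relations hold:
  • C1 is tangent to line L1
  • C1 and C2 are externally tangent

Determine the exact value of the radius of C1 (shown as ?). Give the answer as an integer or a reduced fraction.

1. [C1‖L1]  r_C1² − 324 = 0  ⇒  r_C1 = 18 (r>0 drops 1)
2. [ext C1·C2]  r_C1² + (8/3)r_C1 − 372 = 0  ⇒  r_C1 = 18 (r>0 drops 1)

18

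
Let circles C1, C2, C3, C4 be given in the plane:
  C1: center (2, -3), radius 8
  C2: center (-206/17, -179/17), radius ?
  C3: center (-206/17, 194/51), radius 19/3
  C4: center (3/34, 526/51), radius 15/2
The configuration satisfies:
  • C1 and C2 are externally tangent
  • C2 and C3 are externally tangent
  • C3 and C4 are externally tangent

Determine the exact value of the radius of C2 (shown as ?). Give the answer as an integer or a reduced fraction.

1. [ext C1·C2]  r_C2² + 16r_C2 − 192 = 0  ⇒  r_C2 = 8 (r>0 drops 1)
2. [ext C2·C3]  r_C2² + (38/3)r_C2 − 496/3 = 0  ⇒  r_C2 = 8 (r>0 drops 1)

8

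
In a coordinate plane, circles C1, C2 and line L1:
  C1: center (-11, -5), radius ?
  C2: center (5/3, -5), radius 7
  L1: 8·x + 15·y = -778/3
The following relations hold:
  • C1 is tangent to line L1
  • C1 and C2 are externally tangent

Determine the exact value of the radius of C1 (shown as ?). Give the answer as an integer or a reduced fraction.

17/3

1. [C1‖L1]  r_C1² − 289/9 = 0  ⇒  r_C1 = 17/3 (r>0 drops 1)
2. [ext C1·C2]  r_C1² + 14r_C1 − 1003/9 = 0  ⇒  r_C1 = 17/3 (r>0 drops 1)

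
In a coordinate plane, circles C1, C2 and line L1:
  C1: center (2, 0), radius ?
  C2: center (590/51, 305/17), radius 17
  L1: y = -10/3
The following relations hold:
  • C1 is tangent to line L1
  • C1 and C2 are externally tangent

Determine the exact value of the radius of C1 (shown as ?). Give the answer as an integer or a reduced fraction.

1. [C1‖L1]  r_C1² − 100/9 = 0  ⇒  r_C1 = 10/3 (r>0 drops 1)
2. [ext C1·C2]  r_C1² + 34r_C1 − 1120/9 = 0  ⇒  r_C1 = 10/3 (r>0 drops 1)

10/3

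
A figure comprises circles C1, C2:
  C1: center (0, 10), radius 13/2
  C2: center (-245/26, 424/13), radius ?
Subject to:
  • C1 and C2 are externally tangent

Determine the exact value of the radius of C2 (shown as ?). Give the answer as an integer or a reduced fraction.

1. [ext C1·C2]  r_C2² + 13r_C2 − 558 = 0  ⇒  r_C2 = 18 (r>0 drops 1)

18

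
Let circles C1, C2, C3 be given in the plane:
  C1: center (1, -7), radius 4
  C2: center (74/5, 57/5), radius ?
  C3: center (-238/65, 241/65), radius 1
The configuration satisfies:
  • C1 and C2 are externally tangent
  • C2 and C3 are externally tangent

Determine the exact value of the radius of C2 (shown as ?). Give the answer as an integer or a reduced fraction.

1. [ext C1·C2]  r_C2² + 8r_C2 − 513 = 0  ⇒  r_C2 = 19 (r>0 drops 1)
2. [ext C2·C3]  r_C2² + 2r_C2 − 399 = 0  ⇒  r_C2 = 19 (r>0 drops 1)

19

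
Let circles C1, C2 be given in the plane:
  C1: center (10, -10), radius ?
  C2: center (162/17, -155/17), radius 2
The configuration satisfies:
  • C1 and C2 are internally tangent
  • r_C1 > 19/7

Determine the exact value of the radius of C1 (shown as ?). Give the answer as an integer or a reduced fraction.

1. [int C1,C2]  r_C1² − 4r_C1 + 3 = 0  ⇒  r_C1 = 1 or 3
2. given r_C1 > 19/7: keep 3

3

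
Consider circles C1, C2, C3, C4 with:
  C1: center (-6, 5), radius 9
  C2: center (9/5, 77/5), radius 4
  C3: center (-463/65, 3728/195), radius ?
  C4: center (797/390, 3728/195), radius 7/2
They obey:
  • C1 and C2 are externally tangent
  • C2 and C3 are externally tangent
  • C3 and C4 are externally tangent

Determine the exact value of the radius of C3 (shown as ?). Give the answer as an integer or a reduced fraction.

1. [ext C2·C3]  r_C3² + 8r_C3 − 697/9 = 0  ⇒  r_C3 = 17/3 (r>0 drops 1)
2. [ext C3·C4]  r_C3² + 7r_C3 − 646/9 = 0  ⇒  r_C3 = 17/3 (r>0 drops 1)

17/3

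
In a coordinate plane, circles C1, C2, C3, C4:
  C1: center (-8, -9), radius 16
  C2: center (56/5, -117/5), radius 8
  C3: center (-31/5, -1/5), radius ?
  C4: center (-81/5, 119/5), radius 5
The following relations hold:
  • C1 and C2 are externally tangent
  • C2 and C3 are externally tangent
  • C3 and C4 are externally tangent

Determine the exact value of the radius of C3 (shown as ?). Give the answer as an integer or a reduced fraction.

1. [ext C2·C3]  r_C3² + 16r_C3 − 777 = 0  ⇒  r_C3 = 21 (r>0 drops 1)
2. [ext C3·C4]  r_C3² + 10r_C3 − 651 = 0  ⇒  r_C3 = 21 (r>0 drops 1)

21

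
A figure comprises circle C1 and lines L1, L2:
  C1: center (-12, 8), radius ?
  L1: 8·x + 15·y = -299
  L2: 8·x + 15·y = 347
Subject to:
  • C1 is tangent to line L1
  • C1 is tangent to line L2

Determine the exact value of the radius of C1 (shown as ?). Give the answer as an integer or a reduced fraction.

19

1. [C1‖L1]  r_C1² − 361 = 0  ⇒  r_C1 = 19 (r>0 drops 1)
2. [C1‖L2]  r_C1² − 361 = 0  ⇒  r_C1 = 19 (r>0 drops 1)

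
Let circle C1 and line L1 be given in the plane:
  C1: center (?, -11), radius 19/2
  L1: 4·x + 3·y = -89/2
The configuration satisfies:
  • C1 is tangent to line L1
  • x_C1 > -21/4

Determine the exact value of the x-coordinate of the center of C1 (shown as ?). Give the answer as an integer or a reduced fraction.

1. [C1‖L1]  x_C1² + (23/4)x_C1 − 531/4 = 0  ⇒  x_C1 = -59/4 or 9
2. given x_C1 > -21/4: keep 9

9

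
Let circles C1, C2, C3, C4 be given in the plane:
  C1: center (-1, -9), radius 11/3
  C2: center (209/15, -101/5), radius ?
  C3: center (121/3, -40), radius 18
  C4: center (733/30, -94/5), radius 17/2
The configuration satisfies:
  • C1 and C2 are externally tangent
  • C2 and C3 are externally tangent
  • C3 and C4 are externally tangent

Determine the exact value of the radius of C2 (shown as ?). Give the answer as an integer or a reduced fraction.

1. [ext C1·C2]  r_C2² + (22/3)r_C2 − 335 = 0  ⇒  r_C2 = 15 (r>0 drops 1)
2. [ext C2·C3]  r_C2² + 36r_C2 − 765 = 0  ⇒  r_C2 = 15 (r>0 drops 1)

15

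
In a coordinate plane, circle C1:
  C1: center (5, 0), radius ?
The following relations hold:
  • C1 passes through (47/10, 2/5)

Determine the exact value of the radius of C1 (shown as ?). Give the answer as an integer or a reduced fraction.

1. [C1∋P]  r_C1² − 1/4 = 0  ⇒  r_C1 = 1/2 (r>0 drops 1)

1/2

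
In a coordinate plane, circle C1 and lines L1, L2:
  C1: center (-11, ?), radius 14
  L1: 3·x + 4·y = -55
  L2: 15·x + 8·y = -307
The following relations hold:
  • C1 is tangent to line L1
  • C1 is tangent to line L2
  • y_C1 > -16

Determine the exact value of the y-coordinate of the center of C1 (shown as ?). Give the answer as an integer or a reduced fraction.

1. [C1‖L1]  y_C1² + 11y_C1 − 276 = 0  ⇒  y_C1 = -23 or 12
2. [C1‖L2]  y_C1² + (71/2)y_C1 − 570 = 0  ⇒  y_C1 = -95/2 or 12

12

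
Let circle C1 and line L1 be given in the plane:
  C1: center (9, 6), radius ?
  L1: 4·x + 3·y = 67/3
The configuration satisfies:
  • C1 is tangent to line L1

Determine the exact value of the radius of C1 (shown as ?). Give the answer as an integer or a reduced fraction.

19/3

1. [C1‖L1]  r_C1² − 361/9 = 0  ⇒  r_C1 = 19/3 (r>0 drops 1)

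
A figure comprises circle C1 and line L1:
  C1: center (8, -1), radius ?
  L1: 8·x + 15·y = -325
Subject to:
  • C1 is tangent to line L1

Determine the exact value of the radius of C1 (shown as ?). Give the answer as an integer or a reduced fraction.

1. [C1‖L1]  r_C1² − 484 = 0  ⇒  r_C1 = 22 (r>0 drops 1)

22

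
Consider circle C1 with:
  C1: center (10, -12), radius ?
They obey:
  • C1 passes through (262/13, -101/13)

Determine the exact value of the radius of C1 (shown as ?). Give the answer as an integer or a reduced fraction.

1. [C1∋P]  r_C1² − 121 = 0  ⇒  r_C1 = 11 (r>0 drops 1)

11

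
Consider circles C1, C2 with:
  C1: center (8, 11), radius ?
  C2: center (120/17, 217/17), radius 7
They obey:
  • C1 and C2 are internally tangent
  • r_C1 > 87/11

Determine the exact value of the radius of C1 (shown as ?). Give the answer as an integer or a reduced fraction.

1. [int C1,C2]  r_C1² − 14r_C1 + 45 = 0  ⇒  r_C1 = 5 or 9
2. given r_C1 > 87/11: keep 9

9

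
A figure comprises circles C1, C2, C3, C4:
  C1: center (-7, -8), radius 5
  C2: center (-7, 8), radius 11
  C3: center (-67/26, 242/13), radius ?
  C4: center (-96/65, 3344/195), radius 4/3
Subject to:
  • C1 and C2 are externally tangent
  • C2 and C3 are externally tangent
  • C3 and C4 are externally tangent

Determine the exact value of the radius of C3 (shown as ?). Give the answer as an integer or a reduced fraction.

1. [ext C2·C3]  r_C3² + 22r_C3 − 45/4 = 0  ⇒  r_C3 = 1/2 (r>0 drops 1)
2. [ext C3·C4]  r_C3² + (8/3)r_C3 − 19/12 = 0  ⇒  r_C3 = 1/2 (r>0 drops 1)

1/2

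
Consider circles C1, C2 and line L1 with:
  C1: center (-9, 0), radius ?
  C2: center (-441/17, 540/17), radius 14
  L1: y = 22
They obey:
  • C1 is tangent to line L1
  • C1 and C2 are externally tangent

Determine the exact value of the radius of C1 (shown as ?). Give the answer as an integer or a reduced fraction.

1. [C1‖L1]  r_C1² − 484 = 0  ⇒  r_C1 = 22 (r>0 drops 1)
2. [ext C1·C2]  r_C1² + 28r_C1 − 1100 = 0  ⇒  r_C1 = 22 (r>0 drops 1)

22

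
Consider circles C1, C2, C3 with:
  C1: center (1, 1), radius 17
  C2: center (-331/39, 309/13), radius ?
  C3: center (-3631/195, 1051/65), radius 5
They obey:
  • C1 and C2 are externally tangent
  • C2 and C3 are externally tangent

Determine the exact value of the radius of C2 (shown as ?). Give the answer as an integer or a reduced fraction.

23/3

1. [ext C1·C2]  r_C2² + 34r_C2 − 2875/9 = 0  ⇒  r_C2 = 23/3 (r>0 drops 1)
2. [ext C2·C3]  r_C2² + 10r_C2 − 1219/9 = 0  ⇒  r_C2 = 23/3 (r>0 drops 1)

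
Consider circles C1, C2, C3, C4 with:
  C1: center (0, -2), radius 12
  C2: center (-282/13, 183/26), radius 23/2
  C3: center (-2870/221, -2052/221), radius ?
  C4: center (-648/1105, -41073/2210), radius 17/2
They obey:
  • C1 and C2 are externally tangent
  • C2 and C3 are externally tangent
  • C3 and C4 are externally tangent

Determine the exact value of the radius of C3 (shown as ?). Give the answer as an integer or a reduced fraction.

1. [ext C2·C3]  r_C3² + 23r_C3 − 210 = 0  ⇒  r_C3 = 7 (r>0 drops 1)
2. [ext C3·C4]  r_C3² + 17r_C3 − 168 = 0  ⇒  r_C3 = 7 (r>0 drops 1)

7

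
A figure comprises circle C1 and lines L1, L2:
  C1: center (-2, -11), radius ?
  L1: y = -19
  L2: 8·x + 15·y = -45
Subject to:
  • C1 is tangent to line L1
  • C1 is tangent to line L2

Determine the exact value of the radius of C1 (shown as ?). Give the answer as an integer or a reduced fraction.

8

1. [C1‖L1]  r_C1² − 64 = 0  ⇒  r_C1 = 8 (r>0 drops 1)
2. [C1‖L2]  r_C1² − 64 = 0  ⇒  r_C1 = 8 (r>0 drops 1)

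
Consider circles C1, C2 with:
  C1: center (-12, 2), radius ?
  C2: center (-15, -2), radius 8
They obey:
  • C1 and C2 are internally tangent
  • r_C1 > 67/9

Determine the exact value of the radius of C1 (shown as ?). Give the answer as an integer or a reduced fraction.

13

1. [int C1,C2]  r_C1² − 16r_C1 + 39 = 0  ⇒  r_C1 = 3 or 13
2. given r_C1 > 67/9: keep 13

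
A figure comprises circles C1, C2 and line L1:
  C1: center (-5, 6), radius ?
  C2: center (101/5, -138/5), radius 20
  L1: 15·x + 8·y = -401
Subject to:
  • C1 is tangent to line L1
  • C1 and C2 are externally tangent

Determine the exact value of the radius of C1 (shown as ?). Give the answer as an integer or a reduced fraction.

22

1. [C1‖L1]  r_C1² − 484 = 0  ⇒  r_C1 = 22 (r>0 drops 1)
2. [ext C1·C2]  r_C1² + 40r_C1 − 1364 = 0  ⇒  r_C1 = 22 (r>0 drops 1)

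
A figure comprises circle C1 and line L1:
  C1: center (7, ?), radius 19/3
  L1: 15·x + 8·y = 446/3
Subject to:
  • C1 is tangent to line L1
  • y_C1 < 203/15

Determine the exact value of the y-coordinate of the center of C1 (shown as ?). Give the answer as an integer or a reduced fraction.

1. [C1‖L1]  y_C1² − (131/12)y_C1 − 454/3 = 0  ⇒  y_C1 = -8 or 227/12
2. given y_C1 < 203/15: keep -8

-8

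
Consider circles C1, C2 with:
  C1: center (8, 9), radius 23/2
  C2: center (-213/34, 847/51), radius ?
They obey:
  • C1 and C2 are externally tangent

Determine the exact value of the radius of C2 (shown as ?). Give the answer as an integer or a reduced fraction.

1. [ext C1·C2]  r_C2² + 23r_C2 − 1162/9 = 0  ⇒  r_C2 = 14/3 (r>0 drops 1)

14/3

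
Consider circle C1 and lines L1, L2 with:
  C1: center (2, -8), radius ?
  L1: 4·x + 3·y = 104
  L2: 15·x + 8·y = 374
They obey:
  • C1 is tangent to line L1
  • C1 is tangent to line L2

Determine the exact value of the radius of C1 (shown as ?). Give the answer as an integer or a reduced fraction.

24

1. [C1‖L1]  r_C1² − 576 = 0  ⇒  r_C1 = 24 (r>0 drops 1)
2. [C1‖L2]  r_C1² − 576 = 0  ⇒  r_C1 = 24 (r>0 drops 1)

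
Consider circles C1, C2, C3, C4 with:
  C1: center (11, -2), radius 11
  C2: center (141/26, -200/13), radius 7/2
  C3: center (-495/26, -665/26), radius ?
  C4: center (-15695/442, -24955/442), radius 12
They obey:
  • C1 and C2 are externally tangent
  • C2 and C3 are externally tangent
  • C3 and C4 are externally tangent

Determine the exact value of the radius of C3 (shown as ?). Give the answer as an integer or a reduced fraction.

23

1. [ext C2·C3]  r_C3² + 7r_C3 − 690 = 0  ⇒  r_C3 = 23 (r>0 drops 1)
2. [ext C3·C4]  r_C3² + 24r_C3 − 1081 = 0  ⇒  r_C3 = 23 (r>0 drops 1)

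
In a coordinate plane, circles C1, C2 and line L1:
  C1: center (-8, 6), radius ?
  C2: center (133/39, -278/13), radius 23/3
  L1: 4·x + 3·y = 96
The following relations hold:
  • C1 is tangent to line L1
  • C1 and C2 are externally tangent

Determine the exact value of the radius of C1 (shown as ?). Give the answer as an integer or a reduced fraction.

22

1. [C1‖L1]  r_C1² − 484 = 0  ⇒  r_C1 = 22 (r>0 drops 1)
2. [ext C1·C2]  r_C1² + (46/3)r_C1 − 2464/3 = 0  ⇒  r_C1 = 22 (r>0 drops 1)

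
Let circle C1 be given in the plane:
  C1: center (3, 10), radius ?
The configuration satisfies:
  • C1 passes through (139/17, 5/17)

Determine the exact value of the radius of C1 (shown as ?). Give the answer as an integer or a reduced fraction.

11

1. [C1∋P]  r_C1² − 121 = 0  ⇒  r_C1 = 11 (r>0 drops 1)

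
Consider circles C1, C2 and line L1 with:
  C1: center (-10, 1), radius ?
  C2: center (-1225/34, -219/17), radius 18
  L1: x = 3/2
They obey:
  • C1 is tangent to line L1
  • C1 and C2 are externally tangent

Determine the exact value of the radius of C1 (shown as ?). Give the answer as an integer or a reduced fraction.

1. [C1‖L1]  r_C1² − 529/4 = 0  ⇒  r_C1 = 23/2 (r>0 drops 1)
2. [ext C1·C2]  r_C1² + 36r_C1 − 2185/4 = 0  ⇒  r_C1 = 23/2 (r>0 drops 1)

23/2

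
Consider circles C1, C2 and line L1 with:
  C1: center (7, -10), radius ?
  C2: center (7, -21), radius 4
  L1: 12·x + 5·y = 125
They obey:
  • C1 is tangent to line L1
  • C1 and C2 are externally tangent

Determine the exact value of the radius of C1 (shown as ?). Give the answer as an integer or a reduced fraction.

7

1. [C1‖L1]  r_C1² − 49 = 0  ⇒  r_C1 = 7 (r>0 drops 1)
2. [ext C1·C2]  r_C1² + 8r_C1 − 105 = 0  ⇒  r_C1 = 7 (r>0 drops 1)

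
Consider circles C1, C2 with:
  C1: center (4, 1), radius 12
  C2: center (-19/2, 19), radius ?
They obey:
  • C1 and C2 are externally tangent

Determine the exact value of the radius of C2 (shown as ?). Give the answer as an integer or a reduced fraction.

21/2

1. [ext C1·C2]  r_C2² + 24r_C2 − 1449/4 = 0  ⇒  r_C2 = 21/2 (r>0 drops 1)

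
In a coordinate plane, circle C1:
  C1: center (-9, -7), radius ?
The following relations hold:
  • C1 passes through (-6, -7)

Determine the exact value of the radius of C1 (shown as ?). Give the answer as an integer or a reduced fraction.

1. [C1∋P]  r_C1² − 9 = 0  ⇒  r_C1 = 3 (r>0 drops 1)

3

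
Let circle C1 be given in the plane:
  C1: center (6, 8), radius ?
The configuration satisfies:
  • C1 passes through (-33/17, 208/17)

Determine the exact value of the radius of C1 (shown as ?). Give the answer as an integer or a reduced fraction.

1. [C1∋P]  r_C1² − 81 = 0  ⇒  r_C1 = 9 (r>0 drops 1)

9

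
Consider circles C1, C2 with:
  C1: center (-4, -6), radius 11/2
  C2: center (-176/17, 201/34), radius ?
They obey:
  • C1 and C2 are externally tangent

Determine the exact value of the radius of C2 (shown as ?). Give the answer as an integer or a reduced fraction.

8

1. [ext C1·C2]  r_C2² + 11r_C2 − 152 = 0  ⇒  r_C2 = 8 (r>0 drops 1)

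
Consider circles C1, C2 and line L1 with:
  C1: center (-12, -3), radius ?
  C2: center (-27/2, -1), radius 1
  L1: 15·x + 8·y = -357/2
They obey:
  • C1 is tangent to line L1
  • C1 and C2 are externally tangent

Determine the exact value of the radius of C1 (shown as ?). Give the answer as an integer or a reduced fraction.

3/2

1. [C1‖L1]  r_C1² − 9/4 = 0  ⇒  r_C1 = 3/2 (r>0 drops 1)
2. [ext C1·C2]  r_C1² + 2r_C1 − 21/4 = 0  ⇒  r_C1 = 3/2 (r>0 drops 1)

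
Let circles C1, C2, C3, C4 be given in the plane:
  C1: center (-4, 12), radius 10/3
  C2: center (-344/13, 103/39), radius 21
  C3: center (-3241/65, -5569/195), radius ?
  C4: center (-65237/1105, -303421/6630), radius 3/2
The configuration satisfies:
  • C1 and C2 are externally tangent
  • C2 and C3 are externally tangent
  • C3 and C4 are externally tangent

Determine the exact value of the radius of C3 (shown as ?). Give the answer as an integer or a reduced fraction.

18

1. [ext C2·C3]  r_C3² + 42r_C3 − 1080 = 0  ⇒  r_C3 = 18 (r>0 drops 1)
2. [ext C3·C4]  r_C3² + 3r_C3 − 378 = 0  ⇒  r_C3 = 18 (r>0 drops 1)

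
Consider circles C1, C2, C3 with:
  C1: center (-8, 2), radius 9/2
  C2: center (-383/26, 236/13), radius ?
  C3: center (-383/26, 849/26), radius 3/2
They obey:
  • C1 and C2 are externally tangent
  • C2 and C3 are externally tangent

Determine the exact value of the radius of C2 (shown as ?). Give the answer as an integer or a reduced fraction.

13

1. [ext C1·C2]  r_C2² + 9r_C2 − 286 = 0  ⇒  r_C2 = 13 (r>0 drops 1)
2. [ext C2·C3]  r_C2² + 3r_C2 − 208 = 0  ⇒  r_C2 = 13 (r>0 drops 1)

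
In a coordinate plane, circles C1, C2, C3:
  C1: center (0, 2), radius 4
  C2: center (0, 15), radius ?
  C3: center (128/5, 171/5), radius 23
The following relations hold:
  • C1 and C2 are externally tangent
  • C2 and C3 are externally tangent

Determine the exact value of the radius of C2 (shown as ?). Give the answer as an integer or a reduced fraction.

9

1. [ext C1·C2]  r_C2² + 8r_C2 − 153 = 0  ⇒  r_C2 = 9 (r>0 drops 1)
2. [ext C2·C3]  r_C2² + 46r_C2 − 495 = 0  ⇒  r_C2 = 9 (r>0 drops 1)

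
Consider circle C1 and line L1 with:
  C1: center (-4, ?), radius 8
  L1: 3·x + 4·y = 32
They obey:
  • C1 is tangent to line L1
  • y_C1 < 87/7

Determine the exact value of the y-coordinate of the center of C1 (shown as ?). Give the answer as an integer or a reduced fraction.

1

1. [C1‖L1]  y_C1² − 22y_C1 + 21 = 0  ⇒  y_C1 = 1 or 21
2. given y_C1 < 87/7: keep 1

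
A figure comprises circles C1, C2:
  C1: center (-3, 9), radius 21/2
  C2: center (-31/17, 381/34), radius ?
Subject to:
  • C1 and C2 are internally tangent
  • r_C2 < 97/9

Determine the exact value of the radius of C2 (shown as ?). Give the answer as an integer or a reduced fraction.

1. [int C1,C2]  r_C2² − 21r_C2 + 104 = 0  ⇒  r_C2 = 8 or 13
2. given r_C2 < 97/9: keep 8

8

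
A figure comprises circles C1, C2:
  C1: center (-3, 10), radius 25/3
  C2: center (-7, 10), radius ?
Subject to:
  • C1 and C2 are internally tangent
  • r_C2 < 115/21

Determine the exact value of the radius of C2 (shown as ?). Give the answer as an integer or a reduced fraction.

1. [int C1,C2]  r_C2² − (50/3)r_C2 + 481/9 = 0  ⇒  r_C2 = 13/3 or 37/3
2. given r_C2 < 115/21: keep 13/3

13/3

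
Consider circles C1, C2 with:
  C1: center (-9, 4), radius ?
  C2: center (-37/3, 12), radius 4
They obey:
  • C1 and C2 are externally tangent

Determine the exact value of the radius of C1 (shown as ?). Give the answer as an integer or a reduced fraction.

1. [ext C1·C2]  r_C1² + 8r_C1 − 532/9 = 0  ⇒  r_C1 = 14/3 (r>0 drops 1)

14/3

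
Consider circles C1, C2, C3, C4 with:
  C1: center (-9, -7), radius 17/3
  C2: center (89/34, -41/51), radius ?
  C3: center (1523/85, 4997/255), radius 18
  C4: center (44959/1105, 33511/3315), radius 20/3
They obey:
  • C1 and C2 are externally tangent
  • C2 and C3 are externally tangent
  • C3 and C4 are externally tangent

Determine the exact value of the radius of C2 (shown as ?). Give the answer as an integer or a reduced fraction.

1. [ext C1·C2]  r_C2² + (34/3)r_C2 − 565/4 = 0  ⇒  r_C2 = 15/2 (r>0 drops 1)
2. [ext C2·C3]  r_C2² + 36r_C2 − 1305/4 = 0  ⇒  r_C2 = 15/2 (r>0 drops 1)

15/2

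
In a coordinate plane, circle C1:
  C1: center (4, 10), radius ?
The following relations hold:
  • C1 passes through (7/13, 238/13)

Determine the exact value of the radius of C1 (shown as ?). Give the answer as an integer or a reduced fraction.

9

1. [C1∋P]  r_C1² − 81 = 0  ⇒  r_C1 = 9 (r>0 drops 1)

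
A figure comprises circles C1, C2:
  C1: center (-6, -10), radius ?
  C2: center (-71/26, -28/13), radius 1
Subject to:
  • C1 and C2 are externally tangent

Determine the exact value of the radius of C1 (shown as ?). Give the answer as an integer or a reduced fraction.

1. [ext C1·C2]  r_C1² + 2r_C1 − 285/4 = 0  ⇒  r_C1 = 15/2 (r>0 drops 1)

15/2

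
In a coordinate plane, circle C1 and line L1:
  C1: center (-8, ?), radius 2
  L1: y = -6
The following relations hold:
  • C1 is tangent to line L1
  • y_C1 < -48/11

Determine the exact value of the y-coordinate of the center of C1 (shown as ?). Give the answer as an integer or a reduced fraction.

1. [C1‖L1]  y_C1² + 12y_C1 + 32 = 0  ⇒  y_C1 = -8 or -4
2. given y_C1 < -48/11: keep -8

-8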